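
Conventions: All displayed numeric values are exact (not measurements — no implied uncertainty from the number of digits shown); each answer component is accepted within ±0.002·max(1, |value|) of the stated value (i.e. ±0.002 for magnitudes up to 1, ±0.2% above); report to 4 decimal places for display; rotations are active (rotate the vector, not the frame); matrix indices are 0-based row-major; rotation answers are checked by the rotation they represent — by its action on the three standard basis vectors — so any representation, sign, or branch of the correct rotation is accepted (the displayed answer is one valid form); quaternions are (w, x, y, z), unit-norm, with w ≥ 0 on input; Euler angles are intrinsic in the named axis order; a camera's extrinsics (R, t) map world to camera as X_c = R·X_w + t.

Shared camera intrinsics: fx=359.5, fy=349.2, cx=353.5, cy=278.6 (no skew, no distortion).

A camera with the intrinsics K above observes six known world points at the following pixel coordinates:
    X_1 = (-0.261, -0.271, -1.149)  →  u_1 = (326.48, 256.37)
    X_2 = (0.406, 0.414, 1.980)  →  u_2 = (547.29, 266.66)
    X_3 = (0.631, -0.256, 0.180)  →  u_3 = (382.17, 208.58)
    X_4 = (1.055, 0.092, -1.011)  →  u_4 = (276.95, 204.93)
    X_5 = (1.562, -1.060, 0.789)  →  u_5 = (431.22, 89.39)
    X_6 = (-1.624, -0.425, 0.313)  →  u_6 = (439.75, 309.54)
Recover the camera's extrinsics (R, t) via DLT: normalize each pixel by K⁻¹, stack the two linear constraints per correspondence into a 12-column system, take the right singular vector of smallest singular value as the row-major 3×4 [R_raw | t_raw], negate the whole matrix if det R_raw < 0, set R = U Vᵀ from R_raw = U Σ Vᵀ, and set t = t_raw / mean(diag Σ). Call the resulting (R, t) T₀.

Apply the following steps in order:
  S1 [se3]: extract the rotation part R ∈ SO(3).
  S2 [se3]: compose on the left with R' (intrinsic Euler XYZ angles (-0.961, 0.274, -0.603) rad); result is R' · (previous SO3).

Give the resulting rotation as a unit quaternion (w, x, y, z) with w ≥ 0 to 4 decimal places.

rotation (quat) = (0.1885, -0.2132, 0.6978, -0.6573)

source (pnp_recover): camera pose = R=[-0.3819 -0.3987 0.8338; -0.6593 0.7498 0.0566; -0.6477 -0.5280 -0.5492], t=(0.3300, -0.2600, 4.6505)
after S1 (rot_of_se3): [-0.3819 -0.3987 0.8338; -0.6593 0.7498 0.0566; -0.6477 -0.5280 -0.5492]
after S2 (compose_so3): [-0.8380 -0.0497 0.5434; -0.5454 0.0450 -0.8370; 0.0171 -0.9978 -0.0648]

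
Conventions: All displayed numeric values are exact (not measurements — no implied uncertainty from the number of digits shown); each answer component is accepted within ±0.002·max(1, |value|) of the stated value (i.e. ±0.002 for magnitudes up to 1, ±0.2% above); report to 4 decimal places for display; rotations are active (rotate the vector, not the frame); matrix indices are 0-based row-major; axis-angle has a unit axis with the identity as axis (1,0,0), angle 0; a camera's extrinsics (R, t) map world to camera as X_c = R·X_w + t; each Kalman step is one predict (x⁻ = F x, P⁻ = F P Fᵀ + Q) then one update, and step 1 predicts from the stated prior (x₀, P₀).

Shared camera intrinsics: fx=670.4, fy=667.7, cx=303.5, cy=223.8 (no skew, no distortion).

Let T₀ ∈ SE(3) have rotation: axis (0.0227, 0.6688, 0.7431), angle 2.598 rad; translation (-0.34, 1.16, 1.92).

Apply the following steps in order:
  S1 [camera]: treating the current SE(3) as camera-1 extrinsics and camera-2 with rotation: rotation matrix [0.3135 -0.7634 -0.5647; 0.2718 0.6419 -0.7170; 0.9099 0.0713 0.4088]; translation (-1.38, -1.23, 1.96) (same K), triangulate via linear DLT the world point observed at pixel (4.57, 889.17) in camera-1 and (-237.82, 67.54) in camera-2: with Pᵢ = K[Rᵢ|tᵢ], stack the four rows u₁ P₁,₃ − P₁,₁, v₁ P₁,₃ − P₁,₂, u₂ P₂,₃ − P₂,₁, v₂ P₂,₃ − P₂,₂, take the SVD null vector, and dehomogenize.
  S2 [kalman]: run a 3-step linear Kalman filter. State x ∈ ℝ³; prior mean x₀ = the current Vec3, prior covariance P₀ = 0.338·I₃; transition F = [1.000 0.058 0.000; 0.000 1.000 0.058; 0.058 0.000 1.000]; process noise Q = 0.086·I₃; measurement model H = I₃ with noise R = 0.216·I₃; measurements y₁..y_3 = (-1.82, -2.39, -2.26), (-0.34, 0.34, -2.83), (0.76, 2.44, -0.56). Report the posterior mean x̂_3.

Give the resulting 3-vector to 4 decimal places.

result = (0.1038, 0.9603, -1.2218)

after S1 (triangulate): (1.5310, 1.9049, 1.9723)
after S2 (kf_track): (0.1038, 0.9603, -1.2218)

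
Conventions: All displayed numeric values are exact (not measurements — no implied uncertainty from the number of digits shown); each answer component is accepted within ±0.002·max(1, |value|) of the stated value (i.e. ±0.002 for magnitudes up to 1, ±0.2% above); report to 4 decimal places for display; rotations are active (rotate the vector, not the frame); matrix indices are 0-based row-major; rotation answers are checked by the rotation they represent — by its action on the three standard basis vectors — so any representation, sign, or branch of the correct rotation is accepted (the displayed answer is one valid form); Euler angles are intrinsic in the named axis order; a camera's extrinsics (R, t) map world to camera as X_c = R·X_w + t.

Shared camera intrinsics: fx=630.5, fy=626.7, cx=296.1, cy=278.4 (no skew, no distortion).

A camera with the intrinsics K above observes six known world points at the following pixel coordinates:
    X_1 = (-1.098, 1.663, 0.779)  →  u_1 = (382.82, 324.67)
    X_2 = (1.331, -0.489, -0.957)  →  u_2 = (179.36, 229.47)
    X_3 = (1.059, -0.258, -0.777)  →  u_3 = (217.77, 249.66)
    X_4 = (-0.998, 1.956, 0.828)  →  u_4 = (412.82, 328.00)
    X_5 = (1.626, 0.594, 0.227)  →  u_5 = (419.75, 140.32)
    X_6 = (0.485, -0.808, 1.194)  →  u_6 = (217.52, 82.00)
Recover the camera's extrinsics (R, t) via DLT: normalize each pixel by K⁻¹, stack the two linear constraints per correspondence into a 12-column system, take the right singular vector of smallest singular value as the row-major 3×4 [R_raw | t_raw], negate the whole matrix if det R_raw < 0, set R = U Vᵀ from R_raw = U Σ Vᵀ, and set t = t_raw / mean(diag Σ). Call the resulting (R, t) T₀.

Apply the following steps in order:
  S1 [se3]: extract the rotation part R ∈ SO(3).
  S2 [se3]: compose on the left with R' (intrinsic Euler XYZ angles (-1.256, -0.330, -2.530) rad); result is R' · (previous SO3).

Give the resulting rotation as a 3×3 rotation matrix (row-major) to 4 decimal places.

source (pnp_recover): camera pose = R=[0.3555 0.8988 0.2565; -0.4896 0.4128 -0.7681; -0.7962 0.1475 0.5868], t=(-0.4001, -0.1400, 4.9999)
after S1 (rot_of_se3): [0.3555 0.8988 0.2565; -0.4896 0.4128 -0.7681; -0.7962 0.1475 0.5868]
after S2 (compose_so3): [-0.2833 -0.5197 -0.8060; -0.8316 -0.2855 0.4763; -0.4777 0.8052 -0.3513]

rotation (matrix) = ((-0.2833, -0.5197, -0.8060), (-0.8316, -0.2855, 0.4763), (-0.4777, 0.8052, -0.3513))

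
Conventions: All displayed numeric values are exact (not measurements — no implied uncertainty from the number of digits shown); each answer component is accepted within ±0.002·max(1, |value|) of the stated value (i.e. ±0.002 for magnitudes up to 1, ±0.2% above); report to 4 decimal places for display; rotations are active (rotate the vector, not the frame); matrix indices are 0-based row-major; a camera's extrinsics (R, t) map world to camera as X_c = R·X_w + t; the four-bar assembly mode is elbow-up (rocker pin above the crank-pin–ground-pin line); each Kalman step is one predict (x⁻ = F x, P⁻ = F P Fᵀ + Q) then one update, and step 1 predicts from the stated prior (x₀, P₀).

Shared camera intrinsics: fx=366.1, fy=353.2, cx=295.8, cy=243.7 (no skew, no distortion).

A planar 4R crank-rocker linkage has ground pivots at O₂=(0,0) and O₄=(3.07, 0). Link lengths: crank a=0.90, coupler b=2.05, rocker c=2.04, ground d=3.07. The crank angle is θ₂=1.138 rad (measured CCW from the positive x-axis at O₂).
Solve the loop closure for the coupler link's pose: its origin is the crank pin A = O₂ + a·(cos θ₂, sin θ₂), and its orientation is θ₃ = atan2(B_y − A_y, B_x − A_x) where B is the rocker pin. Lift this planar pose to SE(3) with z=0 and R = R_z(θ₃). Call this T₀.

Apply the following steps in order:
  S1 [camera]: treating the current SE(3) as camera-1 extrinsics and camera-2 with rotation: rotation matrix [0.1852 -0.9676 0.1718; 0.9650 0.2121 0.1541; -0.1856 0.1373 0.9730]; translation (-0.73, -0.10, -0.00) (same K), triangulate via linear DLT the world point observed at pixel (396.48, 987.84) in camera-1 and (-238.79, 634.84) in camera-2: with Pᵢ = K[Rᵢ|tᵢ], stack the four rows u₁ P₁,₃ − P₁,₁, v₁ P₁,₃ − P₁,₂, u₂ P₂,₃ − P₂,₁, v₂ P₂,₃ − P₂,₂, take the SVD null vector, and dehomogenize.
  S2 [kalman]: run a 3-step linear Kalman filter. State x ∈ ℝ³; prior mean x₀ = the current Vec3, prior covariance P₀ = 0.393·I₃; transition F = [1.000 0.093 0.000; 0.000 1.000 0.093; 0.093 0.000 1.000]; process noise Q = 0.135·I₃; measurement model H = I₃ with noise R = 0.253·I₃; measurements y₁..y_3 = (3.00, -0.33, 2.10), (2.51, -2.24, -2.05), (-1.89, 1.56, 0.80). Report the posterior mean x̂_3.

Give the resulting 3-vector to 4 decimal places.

source (fourbar_fk): coupler pose = R=[0.8703 -0.4925 0.0000; 0.4925 0.8703 0.0000; 0.0000 0.0000 1.0000], t=(0.3775, 0.8170, 0.0000)
after S1 (triangulate): (1.1411, 1.9644, 1.4660)
after S2 (kf_track): (0.1664, 0.2763, 0.4027)

result = (0.1664, 0.2763, 0.4027)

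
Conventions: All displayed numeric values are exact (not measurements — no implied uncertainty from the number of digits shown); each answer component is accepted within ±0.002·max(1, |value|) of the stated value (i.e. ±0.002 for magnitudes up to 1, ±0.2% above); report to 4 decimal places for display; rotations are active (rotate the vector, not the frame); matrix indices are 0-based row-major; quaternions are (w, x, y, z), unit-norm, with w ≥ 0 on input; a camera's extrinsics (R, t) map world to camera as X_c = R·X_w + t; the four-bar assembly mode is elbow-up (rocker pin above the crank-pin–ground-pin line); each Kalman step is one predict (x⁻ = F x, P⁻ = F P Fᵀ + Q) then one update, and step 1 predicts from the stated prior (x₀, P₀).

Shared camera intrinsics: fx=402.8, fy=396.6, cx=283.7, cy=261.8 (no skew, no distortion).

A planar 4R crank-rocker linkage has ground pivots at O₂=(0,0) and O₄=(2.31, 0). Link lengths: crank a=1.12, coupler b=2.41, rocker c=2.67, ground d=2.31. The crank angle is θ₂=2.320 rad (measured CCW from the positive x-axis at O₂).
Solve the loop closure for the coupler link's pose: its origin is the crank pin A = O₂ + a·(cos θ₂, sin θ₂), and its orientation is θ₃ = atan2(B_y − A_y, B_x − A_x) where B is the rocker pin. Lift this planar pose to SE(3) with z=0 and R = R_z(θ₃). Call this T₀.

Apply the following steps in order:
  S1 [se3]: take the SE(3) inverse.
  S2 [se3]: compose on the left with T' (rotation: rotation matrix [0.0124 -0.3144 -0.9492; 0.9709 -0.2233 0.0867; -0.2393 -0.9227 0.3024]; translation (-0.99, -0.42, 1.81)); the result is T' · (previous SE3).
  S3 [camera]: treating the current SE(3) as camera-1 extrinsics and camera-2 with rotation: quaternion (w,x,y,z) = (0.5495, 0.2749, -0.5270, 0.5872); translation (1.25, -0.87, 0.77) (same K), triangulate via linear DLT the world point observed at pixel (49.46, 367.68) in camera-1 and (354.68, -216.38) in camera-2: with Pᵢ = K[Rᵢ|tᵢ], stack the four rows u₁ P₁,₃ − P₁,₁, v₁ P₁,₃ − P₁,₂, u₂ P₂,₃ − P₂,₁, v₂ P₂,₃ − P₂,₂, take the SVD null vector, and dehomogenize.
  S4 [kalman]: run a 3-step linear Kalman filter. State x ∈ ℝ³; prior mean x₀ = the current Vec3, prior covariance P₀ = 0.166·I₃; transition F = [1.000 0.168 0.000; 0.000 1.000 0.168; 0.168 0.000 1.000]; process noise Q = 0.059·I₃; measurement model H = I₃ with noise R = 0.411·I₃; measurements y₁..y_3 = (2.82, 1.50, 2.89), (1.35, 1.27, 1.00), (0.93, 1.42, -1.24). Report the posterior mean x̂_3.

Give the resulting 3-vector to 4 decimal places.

result = (1.3231, 1.4238, 0.7492)

source (fourbar_fk): coupler pose = R=[0.7655 -0.6435 0.0000; 0.6435 0.7655 0.0000; 0.0000 0.0000 1.0000], t=(-0.7628, 0.8201, 0.0000)
after S1 (invert_se3): R=[0.7655 0.6435 0.0000; -0.6435 0.7655 0.0000; 0.0000 0.0000 1.0000], t=(0.0562, -1.1186, 0.0000)
after S2 (compose_se3): R=[0.2118 -0.2326 -0.9492; 0.8869 0.4538 0.0867; 0.4106 -0.8602 0.3024], t=(-0.6377, -0.1156, 2.8286)
after S3 (triangulate): (0.3726, 0.8441, 0.7197)
after S4 (kf_track): (1.3231, 1.4238, 0.7492)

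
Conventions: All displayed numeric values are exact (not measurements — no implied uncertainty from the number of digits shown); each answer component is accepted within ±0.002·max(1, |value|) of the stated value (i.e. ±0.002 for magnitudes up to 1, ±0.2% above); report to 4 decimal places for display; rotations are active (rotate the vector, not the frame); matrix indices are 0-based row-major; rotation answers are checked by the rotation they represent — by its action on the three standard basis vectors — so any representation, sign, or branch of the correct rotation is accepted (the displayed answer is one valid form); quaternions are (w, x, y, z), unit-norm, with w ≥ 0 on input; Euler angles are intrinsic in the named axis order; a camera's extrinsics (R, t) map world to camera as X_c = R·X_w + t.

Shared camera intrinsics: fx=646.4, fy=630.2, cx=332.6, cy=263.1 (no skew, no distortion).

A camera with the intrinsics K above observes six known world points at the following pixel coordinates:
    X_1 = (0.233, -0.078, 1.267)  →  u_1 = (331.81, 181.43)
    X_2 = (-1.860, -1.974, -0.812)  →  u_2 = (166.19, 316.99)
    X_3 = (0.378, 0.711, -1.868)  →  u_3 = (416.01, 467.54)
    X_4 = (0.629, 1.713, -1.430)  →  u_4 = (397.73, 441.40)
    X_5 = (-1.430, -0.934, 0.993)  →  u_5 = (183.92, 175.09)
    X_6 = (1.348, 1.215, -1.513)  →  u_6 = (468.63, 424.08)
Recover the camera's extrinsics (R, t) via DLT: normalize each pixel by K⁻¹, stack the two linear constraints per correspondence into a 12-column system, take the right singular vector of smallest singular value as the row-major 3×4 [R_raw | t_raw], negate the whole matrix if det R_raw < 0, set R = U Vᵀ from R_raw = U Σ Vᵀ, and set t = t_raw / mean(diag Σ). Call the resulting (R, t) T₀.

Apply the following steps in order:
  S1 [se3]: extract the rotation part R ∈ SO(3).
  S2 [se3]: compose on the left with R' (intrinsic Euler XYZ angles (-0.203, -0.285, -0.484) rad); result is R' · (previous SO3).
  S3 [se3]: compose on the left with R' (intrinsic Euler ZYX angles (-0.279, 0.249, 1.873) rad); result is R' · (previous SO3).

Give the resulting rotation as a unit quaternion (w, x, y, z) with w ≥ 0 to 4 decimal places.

source (pnp_recover): camera pose = R=[0.9419 -0.1880 -0.2785; -0.1648 0.4640 -0.8704; 0.2928 0.8657 0.4061], t=(0.1100, 0.2500, 6.6390)
after S1 (rot_of_se3): [0.9419 -0.1880 -0.2785; -0.1648 0.4640 -0.8704; 0.2928 0.8657 0.4061]
after S2 (compose_so3): [0.6441 -0.1959 -0.7394; -0.4725 0.6582 -0.5860; 0.6015 0.7269 0.3314]
after S3 (compose_so3): [0.3314 -0.3299 -0.8839; -0.5460 -0.8311 0.1055; -0.7695 0.4476 -0.4556]

rotation (quat) = (0.1057, 0.8090, -0.2707, -0.5109)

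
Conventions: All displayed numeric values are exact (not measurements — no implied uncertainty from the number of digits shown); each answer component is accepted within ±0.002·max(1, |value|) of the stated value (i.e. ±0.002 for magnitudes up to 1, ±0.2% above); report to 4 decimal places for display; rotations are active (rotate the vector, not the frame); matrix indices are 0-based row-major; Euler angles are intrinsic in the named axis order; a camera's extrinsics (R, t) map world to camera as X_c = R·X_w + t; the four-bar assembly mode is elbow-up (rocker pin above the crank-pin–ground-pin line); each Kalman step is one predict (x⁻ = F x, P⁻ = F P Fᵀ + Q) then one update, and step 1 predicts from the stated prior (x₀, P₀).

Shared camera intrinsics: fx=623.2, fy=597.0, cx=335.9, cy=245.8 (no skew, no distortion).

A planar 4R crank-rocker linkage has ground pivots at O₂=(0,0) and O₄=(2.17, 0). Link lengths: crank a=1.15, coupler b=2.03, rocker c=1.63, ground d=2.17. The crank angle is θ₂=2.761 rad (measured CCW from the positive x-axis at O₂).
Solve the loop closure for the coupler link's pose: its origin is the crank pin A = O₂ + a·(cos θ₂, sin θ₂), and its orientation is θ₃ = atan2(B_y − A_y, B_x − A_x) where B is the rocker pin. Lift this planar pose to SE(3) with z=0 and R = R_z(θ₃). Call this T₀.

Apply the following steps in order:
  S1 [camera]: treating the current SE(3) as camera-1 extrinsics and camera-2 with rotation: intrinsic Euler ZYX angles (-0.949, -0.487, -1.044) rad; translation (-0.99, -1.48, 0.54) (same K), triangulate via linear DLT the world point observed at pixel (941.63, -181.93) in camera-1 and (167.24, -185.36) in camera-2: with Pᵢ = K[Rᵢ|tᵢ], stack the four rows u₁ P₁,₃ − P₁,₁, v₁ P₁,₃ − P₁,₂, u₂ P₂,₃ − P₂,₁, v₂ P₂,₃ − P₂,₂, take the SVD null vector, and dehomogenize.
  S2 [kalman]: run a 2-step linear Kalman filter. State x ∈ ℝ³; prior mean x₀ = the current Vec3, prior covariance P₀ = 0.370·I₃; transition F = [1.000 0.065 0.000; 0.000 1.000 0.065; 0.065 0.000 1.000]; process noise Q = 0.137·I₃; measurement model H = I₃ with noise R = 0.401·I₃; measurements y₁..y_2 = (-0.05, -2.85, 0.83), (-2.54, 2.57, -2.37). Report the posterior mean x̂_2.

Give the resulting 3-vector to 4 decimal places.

result = (-0.9635, -0.0074, -0.6508)

source (fourbar_fk): coupler pose = R=[0.9598 -0.2808 0.0000; 0.2808 0.9598 0.0000; 0.0000 0.0000 1.0000], t=(-1.0677, 0.4272, 0.0000)
after S1 (triangulate): (1.4764, -1.4602, 0.7812)
after S2 (kf_track): (-0.9635, -0.0074, -0.6508)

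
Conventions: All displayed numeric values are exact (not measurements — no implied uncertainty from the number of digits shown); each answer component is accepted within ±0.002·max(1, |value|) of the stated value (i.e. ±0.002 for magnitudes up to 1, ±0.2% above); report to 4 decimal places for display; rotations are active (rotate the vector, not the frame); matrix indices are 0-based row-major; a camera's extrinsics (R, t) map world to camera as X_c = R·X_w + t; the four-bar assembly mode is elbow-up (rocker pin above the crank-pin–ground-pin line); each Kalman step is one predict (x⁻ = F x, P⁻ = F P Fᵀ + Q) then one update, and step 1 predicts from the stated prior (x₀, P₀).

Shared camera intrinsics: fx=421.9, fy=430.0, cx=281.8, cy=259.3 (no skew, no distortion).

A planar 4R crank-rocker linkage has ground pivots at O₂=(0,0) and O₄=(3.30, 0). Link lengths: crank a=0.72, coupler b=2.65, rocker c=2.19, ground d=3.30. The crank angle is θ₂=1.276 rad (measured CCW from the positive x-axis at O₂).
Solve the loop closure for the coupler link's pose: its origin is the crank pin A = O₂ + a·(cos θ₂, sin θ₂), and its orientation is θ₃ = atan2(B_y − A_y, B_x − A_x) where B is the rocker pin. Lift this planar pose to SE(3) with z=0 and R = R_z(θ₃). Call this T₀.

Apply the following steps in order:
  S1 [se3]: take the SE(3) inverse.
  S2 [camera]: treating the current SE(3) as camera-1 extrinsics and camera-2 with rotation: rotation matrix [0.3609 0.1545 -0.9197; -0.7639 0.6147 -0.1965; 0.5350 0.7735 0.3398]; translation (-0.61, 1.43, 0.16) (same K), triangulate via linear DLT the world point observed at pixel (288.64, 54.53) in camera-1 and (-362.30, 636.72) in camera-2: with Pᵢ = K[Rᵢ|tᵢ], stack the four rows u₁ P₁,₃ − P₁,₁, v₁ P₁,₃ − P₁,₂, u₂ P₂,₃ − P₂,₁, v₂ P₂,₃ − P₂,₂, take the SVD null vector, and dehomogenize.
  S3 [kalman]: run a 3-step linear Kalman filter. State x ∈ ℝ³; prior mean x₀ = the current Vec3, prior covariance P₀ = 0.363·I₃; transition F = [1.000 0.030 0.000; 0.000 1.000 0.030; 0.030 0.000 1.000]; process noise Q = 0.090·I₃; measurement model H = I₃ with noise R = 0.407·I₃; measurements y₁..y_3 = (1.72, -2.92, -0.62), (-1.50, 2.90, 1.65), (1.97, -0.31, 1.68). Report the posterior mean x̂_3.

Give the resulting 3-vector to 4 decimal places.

source (fourbar_fk): coupler pose = R=[0.8613 -0.5081 0.0000; 0.5081 0.8613 0.0000; 0.0000 0.0000 1.0000], t=(0.2092, 0.6889, 0.0000)
after S1 (invert_se3): R=[0.8613 0.5081 0.0000; -0.5081 0.8613 0.0000; 0.0000 0.0000 1.0000], t=(-0.5302, -0.4871, 0.0000)
after S2 (triangulate): (0.5312, 0.1832, 1.2583)
after S3 (kf_track): (0.7956, 0.1653, 1.2097)

result = (0.7956, 0.1653, 1.2097)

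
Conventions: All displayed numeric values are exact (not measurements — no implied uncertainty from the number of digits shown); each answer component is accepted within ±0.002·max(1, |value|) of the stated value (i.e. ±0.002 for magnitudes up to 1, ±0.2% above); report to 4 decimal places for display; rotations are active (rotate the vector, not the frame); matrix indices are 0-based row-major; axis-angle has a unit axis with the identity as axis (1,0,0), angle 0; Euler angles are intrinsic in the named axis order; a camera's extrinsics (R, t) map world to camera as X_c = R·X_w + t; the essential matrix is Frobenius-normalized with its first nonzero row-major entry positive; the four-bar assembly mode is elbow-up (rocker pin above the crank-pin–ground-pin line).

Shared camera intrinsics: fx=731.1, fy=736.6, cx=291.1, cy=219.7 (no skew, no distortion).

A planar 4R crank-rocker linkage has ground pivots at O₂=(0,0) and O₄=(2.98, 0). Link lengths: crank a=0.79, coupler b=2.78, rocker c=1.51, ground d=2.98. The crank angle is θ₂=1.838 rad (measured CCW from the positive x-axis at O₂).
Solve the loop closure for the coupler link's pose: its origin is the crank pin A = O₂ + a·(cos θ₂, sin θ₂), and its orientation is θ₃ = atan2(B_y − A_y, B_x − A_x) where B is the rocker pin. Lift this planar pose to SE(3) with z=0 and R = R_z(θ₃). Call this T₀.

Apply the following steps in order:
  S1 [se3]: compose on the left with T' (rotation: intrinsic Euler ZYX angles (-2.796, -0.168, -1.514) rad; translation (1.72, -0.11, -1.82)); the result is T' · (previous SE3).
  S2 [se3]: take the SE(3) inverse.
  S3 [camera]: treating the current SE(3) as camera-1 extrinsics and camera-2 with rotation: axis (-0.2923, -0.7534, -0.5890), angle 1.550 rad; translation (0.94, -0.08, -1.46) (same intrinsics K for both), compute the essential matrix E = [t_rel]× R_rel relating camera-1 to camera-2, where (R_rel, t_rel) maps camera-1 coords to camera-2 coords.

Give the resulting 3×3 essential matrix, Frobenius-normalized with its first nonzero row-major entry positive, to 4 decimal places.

matrix = [0.4866 0.0345 -0.1922; 0.4914 0.0539 0.0063; -0.1261 -0.0781 -0.6772]

source (fourbar_fk): coupler pose = R=[0.9708 -0.2397 0.0000; 0.2397 0.9708 0.0000; 0.0000 0.0000 1.0000], t=(-0.2086, 0.7620, 0.0000)
after S1 (compose_se3): R=[-0.9336 0.0886 0.3471; -0.3506 -0.0267 -0.9361; -0.0736 -0.9957 0.0560], t=(1.8085, -0.1241, -2.6049)
after S2 (invert_se3): R=[-0.9336 -0.3506 -0.0736; 0.0886 -0.0267 -0.9957; 0.3471 -0.9361 0.0560], t=(1.4531, -2.7572, -0.5982)
after S3 (essential): [0.4866 0.0345 -0.1922; 0.4914 0.0539 0.0063; -0.1261 -0.0781 -0.6772]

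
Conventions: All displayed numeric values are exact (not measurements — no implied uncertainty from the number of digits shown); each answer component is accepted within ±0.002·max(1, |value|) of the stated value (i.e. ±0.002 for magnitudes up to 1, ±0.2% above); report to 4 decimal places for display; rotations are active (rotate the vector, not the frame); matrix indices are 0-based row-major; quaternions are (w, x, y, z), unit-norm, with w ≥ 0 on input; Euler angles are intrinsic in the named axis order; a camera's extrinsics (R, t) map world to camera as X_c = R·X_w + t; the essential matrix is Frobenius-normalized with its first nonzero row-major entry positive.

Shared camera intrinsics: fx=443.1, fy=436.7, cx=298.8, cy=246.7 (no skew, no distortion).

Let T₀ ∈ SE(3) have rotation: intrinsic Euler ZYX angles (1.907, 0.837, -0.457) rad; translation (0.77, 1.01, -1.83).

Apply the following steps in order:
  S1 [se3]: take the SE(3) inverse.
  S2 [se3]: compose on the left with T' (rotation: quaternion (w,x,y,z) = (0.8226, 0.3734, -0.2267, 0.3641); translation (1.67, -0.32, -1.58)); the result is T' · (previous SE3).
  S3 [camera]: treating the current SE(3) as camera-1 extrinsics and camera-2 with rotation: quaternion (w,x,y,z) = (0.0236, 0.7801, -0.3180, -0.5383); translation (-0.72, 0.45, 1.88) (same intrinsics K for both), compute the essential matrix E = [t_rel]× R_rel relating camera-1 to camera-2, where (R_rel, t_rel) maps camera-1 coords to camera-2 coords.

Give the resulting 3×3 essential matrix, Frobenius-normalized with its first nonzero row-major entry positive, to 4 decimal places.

matrix = [0.6978 0.0214 0.0465; -0.0153 0.6640 -0.2320; -0.1011 -0.0707 0.0168]

after S1 (invert_se3): R=[-0.2209 0.6322 -0.7426; -0.7390 -0.6054 -0.2955; -0.6364 0.4835 0.6010], t=(-1.8274, 0.6397, 1.1014)
after S2 (compose_se3): R=[0.4924 0.8159 -0.3031; 0.0640 -0.3813 -0.9222; -0.8680 0.4347 -0.2400], t=(-0.0879, -1.6719, -1.7899)
after S3 (essential): [0.6978 0.0214 0.0465; -0.0153 0.6640 -0.2320; -0.1011 -0.0707 0.0168]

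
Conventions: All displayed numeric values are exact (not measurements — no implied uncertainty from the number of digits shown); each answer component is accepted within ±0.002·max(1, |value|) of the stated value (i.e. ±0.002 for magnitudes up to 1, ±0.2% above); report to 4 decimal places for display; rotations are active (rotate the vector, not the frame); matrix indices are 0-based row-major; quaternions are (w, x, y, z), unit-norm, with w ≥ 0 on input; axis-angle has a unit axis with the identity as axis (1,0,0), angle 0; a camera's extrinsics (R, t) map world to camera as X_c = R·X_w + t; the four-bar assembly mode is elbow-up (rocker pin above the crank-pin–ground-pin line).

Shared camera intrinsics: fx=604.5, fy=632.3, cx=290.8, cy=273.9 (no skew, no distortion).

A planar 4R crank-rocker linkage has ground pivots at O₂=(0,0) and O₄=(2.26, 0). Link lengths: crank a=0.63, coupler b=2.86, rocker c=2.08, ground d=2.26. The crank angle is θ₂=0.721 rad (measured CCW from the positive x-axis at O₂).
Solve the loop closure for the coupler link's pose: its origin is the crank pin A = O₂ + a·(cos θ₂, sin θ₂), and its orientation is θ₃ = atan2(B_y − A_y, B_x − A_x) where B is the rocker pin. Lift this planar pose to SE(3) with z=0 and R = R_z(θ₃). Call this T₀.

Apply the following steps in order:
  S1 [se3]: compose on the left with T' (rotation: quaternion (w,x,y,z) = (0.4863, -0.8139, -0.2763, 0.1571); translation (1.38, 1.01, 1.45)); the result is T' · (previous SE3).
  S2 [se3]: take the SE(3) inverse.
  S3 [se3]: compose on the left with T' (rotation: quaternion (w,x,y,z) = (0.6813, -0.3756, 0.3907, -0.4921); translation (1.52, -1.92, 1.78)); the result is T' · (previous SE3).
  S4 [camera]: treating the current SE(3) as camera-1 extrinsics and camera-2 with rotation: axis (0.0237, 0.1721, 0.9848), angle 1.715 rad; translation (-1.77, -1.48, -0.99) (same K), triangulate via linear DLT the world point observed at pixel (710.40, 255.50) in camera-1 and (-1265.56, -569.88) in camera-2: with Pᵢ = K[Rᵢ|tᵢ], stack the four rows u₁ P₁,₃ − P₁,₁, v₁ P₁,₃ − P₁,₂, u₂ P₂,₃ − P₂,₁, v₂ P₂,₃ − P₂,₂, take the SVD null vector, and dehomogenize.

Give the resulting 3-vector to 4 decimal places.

result = (0.2273, 0.5215, 1.7331)

source (fourbar_fk): coupler pose = R=[0.8345 -0.5509 0.0000; 0.5509 0.8345 0.0000; 0.0000 0.0000 1.0000], t=(0.4732, 0.4159, 0.0000)
after S1 (compose_se3): R=[0.8295 -0.1918 -0.5245; 0.2967 -0.6444 0.7048; -0.4731 -0.7403 -0.4776], t=(1.8811, 1.1395, 1.0908)
after S2 (invert_se3): R=[0.8295 0.2967 -0.4731; -0.1918 -0.6444 -0.7403; -0.5245 0.7048 -0.4776], t=(-1.3824, 1.9025, 0.7045)
after S3 (compose_se3): R=[-0.3708 0.4552 -0.8095; -0.9112 -0.3468 0.2224; -0.1795 0.8201 0.5434], t=(2.5818, -0.0534, 0.5904)
after S4 (triangulate): (0.2273, 0.5215, 1.7331)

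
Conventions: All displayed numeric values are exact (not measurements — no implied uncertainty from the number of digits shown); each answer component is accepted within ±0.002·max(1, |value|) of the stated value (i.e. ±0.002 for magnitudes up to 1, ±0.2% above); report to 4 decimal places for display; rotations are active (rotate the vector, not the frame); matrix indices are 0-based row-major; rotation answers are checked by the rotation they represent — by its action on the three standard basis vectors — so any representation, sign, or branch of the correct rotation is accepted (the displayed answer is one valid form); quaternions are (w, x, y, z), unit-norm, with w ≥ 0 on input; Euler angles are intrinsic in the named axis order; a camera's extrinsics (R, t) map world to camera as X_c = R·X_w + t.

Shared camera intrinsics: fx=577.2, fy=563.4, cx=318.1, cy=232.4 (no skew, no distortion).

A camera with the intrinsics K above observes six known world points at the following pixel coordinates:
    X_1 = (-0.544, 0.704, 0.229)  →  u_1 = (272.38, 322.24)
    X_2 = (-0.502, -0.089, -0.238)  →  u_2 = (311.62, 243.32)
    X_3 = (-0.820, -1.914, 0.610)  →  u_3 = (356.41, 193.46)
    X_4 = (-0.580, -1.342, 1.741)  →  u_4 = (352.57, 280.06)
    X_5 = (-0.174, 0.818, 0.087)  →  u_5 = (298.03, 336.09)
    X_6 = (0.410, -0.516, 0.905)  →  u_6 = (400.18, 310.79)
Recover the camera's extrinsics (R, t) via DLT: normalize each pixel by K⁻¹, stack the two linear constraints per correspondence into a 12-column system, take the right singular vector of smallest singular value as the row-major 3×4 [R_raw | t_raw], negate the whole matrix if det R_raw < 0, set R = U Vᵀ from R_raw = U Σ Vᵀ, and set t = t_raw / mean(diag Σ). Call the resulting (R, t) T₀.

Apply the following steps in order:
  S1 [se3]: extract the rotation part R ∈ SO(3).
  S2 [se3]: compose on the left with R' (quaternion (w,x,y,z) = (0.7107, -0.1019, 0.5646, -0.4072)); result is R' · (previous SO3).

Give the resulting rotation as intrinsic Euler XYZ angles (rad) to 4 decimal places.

rotation (euler_xyz) = (-2.3109, 1.2691, 2.0212)

source (pnp_recover): camera pose = R=[0.8843 -0.4665 0.0214; 0.3170 0.6333 0.7060; -0.3429 -0.6175 0.7079], t=(0.3400, 0.5001, 5.9517)
after S1 (rot_of_se3): [0.8843 -0.4665 0.0214; 0.3170 0.6333 0.7060; -0.3429 -0.6175 0.7079]
after S2 (compose_so3): [-0.1294 -0.2675 0.9548; -0.3002 0.9283 0.2194; -0.9451 -0.2583 -0.2004]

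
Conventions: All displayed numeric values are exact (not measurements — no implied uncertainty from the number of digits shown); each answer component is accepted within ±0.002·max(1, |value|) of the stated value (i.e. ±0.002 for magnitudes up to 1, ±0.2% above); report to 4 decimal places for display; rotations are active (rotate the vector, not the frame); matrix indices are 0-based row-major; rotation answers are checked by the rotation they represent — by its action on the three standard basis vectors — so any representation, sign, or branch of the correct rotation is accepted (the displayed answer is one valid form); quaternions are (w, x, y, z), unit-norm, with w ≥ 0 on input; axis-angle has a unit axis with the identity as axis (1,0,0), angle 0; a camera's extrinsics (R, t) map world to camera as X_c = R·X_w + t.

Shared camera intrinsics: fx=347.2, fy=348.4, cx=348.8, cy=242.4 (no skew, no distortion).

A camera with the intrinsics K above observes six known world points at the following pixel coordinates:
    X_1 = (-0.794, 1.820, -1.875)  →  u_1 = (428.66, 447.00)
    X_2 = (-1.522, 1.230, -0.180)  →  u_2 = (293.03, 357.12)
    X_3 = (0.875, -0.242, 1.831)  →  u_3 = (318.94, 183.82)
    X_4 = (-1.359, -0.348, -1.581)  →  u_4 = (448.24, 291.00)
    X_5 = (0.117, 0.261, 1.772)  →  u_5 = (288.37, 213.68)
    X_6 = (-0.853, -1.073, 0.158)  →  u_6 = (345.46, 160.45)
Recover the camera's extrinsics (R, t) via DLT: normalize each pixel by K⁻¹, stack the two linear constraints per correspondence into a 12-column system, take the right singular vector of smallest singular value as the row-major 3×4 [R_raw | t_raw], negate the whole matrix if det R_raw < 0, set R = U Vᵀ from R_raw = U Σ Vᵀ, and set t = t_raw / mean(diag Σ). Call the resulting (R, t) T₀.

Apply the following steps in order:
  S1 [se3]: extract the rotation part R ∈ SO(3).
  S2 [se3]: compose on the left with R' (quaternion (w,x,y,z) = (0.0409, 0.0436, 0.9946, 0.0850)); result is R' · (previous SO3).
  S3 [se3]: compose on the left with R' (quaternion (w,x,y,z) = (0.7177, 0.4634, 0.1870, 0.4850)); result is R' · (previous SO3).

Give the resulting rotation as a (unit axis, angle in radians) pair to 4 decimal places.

rotation (axis_angle) = ((-0.1463, 0.8448, 0.5147), 2.7092)

source (pnp_recover): camera pose = R=[0.5691 -0.2247 -0.7910; -0.1597 0.9134 -0.3744; 0.8066 0.3394 0.4840], t=(0.3300, -0.0600, 5.0699)
after S1 (rot_of_se3): [0.5691 -0.2247 -0.7910; -0.1597 0.9134 -0.3744; 0.8066 0.3394 0.4840]
after S2 (compose_so3): [-0.5062 0.3261 0.7984; 0.0300 0.9319 -0.3615; -0.8619 -0.1591 -0.4815]
after S3 (compose_so3): [-0.8671 -0.4515 0.2103; -0.0202 0.4537 0.8909; -0.4977 0.7683 -0.4025]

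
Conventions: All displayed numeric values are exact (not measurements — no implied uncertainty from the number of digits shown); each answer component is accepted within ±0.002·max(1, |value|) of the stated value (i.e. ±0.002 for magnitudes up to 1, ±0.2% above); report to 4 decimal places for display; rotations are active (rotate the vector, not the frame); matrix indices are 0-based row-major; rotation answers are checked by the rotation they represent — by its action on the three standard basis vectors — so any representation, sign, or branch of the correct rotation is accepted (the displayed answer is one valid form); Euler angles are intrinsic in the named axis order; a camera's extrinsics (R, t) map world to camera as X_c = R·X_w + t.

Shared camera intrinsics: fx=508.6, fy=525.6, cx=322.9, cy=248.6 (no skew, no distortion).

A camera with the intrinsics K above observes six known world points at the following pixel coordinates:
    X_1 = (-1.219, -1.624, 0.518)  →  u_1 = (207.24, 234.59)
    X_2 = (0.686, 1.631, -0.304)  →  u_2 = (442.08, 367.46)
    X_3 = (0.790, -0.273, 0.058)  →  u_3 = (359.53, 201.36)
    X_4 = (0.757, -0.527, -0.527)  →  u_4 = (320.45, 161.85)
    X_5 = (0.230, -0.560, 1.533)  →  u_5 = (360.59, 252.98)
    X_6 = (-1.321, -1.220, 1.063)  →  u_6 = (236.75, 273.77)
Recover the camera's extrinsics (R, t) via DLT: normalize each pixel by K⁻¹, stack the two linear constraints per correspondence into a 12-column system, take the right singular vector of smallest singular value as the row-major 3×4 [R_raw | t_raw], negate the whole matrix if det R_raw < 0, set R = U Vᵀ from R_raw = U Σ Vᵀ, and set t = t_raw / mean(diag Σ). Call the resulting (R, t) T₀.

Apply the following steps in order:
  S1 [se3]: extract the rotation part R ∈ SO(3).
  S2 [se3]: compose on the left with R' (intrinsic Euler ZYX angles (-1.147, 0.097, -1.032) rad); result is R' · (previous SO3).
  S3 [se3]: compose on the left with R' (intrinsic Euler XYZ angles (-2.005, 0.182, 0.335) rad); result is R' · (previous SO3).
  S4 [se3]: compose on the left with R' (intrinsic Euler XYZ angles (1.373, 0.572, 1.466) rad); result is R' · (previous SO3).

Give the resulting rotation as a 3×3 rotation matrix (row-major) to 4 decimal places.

rotation (matrix) = ((-0.1175, 0.9895, 0.0836), (-0.8614, -0.1435, 0.4872), (0.4941, -0.0148, 0.8693))

source (pnp_recover): camera pose = R=[0.7752 0.4316 0.4614; -0.5899 0.7558 0.2841; -0.2262 -0.4924 0.8405], t=(-0.1399, 0.1801, 5.2907)
after S1 (rot_of_se3): [0.7752 0.4316 0.4614; -0.5899 0.7558 0.2841; -0.2262 -0.4924 0.8405]
after S2 (compose_so3): [-0.1200 0.1090 0.9868; -0.9420 -0.3263 -0.0786; 0.3134 -0.9390 0.1419]
after S3 (compose_so3): [0.2498 0.0368 0.9676; 0.6382 -0.7577 -0.1360; 0.7282 0.6515 -0.2128]
after S4 (compose_so3): [-0.1175 0.9895 0.0836; -0.8614 -0.1435 0.4872; 0.4941 -0.0148 0.8693]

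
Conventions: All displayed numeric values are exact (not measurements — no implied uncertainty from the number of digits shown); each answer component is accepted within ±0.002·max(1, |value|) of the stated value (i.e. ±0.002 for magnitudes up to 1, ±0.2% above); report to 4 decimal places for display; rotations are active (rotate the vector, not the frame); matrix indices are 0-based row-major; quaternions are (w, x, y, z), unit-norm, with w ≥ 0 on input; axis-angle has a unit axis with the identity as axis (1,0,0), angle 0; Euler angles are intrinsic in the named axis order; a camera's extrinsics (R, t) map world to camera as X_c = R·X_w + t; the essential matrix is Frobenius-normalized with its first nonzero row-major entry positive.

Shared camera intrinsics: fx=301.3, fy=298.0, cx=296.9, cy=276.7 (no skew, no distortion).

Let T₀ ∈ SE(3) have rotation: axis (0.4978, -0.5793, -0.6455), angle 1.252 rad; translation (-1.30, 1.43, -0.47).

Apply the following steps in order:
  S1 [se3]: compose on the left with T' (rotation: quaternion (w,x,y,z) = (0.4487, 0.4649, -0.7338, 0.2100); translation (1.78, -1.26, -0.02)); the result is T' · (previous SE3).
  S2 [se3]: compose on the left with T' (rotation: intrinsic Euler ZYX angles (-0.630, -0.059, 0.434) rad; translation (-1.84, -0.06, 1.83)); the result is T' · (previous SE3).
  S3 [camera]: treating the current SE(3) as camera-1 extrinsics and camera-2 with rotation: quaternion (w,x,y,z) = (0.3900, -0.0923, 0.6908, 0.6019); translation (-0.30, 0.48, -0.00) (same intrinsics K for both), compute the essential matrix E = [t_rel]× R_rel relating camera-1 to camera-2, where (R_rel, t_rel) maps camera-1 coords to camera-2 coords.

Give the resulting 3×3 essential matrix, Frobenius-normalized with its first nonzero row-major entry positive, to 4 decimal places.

matrix = [0.4524 -0.4971 0.1384; -0.0388 0.1908 -0.0254; 0.5231 0.4611 0.0657]

after S1 (compose_se3): R=[0.4737 -0.8799 0.0376; -0.8667 -0.4733 -0.1578; 0.1567 0.0422 -0.9868], t=(0.9672, 0.4087, -0.7347)
after S2 (compose_se3): R=[-0.1094 -0.9655 0.2362; -0.9749 0.1506 0.1641; -0.1940 -0.2124 -0.9577], t=(-0.6358, -0.0968, 1.3931)
after S3 (essential): [0.4524 -0.4971 0.1384; -0.0388 0.1908 -0.0254; 0.5231 0.4611 0.0657]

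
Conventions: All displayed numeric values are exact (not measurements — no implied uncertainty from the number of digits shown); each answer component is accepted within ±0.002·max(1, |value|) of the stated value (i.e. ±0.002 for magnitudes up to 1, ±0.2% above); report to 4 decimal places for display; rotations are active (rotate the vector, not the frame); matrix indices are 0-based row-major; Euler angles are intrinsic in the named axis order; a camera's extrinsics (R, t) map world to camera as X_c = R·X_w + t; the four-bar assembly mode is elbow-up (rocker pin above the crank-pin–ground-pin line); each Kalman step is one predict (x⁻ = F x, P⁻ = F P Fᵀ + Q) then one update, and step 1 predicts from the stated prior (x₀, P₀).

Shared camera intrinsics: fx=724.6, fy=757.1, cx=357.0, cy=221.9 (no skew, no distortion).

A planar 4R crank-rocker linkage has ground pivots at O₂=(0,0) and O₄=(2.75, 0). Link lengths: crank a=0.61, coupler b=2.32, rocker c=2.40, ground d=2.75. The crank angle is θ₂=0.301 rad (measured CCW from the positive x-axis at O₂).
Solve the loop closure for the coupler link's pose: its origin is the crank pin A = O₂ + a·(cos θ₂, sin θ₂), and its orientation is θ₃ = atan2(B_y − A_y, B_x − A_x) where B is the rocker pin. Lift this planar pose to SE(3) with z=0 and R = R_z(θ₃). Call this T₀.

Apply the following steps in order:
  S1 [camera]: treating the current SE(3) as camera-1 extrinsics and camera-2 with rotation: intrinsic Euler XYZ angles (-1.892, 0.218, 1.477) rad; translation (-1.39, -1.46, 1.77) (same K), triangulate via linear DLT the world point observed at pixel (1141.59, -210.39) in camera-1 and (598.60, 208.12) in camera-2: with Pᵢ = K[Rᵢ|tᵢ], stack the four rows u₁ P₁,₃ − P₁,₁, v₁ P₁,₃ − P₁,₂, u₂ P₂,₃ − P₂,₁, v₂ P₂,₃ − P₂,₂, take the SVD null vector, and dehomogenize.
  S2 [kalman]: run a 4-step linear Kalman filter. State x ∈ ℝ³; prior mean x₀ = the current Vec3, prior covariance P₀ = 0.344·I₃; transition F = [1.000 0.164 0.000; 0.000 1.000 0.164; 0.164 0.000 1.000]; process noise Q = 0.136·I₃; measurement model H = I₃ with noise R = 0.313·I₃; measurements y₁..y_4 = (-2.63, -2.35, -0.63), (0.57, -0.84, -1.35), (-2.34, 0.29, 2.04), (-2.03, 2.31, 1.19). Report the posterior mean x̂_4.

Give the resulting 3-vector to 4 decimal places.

result = (-1.7243, 0.8814, 0.8337)

source (fourbar_fk): coupler pose = R=[0.5048 -0.8632 0.0000; 0.8632 0.5048 0.0000; 0.0000 0.0000 1.0000], t=(0.5826, 0.1808, 0.0000)
after S1 (triangulate): (-0.3570, -1.7085, 1.7336)
after S2 (kf_track): (-1.7243, 0.8814, 0.8337)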